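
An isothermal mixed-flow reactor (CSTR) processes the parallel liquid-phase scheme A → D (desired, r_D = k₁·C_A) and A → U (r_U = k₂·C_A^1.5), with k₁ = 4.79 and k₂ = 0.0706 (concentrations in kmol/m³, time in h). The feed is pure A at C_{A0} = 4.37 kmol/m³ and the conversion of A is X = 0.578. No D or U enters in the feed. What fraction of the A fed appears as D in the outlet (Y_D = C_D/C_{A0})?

0.567

Exit C_A = C_{A0}(1−X) = 4.37×0.422 = 1.844 kmol/m³.
Rates in a CSTR are evaluated at the outlet concentration: r_D = 4.79×1.844 = 8.833, r_U = 0.0706×1.844^1.5 = 0.1768.
Fraction of consumed A going to D: r_D/(r_D+r_U) = 0.9804.
C_D = 0.9804·C_{A0}·X = 0.9804×4.37×0.578 = 2.48 kmol/m³; Y_D = C_D/C_{A0} = 0.567.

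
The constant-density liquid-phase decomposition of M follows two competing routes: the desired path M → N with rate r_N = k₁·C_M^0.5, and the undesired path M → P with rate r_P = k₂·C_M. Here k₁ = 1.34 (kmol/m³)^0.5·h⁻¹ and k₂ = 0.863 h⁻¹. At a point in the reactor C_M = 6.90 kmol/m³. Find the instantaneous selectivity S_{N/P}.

0.591

S_{N/P} = r_N/r_P = (k₁·C_M^0.5)/(k₂·C_M) = (k₁/k₂)·C_M^-0.5.
= (1.34×6.900^0.5) / (0.863×6.900) = 3.520/5.955 = 0.591.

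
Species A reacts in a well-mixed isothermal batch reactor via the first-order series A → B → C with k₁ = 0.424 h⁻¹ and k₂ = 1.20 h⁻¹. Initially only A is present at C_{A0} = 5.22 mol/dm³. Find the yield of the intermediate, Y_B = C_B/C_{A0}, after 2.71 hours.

The intermediate concentration in a first-order A→B→C sequence is C_B = k₁C_{A0}(e^(−k₁t) − e^(−k₂t))/(k₂−k₁).
e^(−k₁t) = e^(−0.424×2.71) = e^(−1.149) = 0.3169; e^(−k₂t) = e^(−3.252) = 0.03870.
C_B = 0.424×5.22/(1.20−0.424) × (0.3169−0.03870) = 2.852×0.2782 = 0.7936 mol/dm³.
Y_B = C_B/C_{A0} = 0.7936/5.22 = 0.152.

0.152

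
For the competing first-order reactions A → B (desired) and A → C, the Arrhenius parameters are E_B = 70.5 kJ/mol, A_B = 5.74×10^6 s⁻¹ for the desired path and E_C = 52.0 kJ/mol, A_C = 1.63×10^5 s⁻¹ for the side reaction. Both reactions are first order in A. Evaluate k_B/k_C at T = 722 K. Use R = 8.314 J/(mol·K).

1.62

With equal orders, S_{B/C} = k_B/k_C = (A_B/A_C)·exp[(E_C−E_B)/(RT)].
(E_C−E_B)/(RT) = (52.0−70.5)×10³/(8.314×722) = -18500/6003 = -3.082.
k_B/k_C = (5.74×10^6/1.63×10^5)·exp(-3.082) = 35.21 × 0.04587 = 1.62.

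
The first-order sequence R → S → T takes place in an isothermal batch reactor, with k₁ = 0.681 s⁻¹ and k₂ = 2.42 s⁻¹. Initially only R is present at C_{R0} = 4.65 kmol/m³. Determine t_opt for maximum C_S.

Setting dC_S/dt = 0 gives t_opt = ln(k₂/k₁)/(k₂−k₁).
= ln(2.42/0.681)/(2.42−0.681) = ln(3.554)/1.739 = 1.268/1.739 = 0.729 s.

0.729 s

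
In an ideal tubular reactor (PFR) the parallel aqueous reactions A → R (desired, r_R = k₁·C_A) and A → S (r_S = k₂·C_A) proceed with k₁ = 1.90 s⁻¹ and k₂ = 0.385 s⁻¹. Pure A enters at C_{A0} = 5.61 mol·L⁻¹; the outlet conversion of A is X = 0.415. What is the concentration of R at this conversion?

1.94 mol·L⁻¹

C_A = C_{A0}(1−X) = 3.282 mol·L⁻¹.
Both paths are first order in A, so the instantaneous fraction to R is constant: dC_R/d(−C_A) = k₁/(k₁+k₂) = 0.8315.
C_R = 0.8315·(C_{A0}−C_A) = 0.8315×2.328 = 1.94 mol·L⁻¹.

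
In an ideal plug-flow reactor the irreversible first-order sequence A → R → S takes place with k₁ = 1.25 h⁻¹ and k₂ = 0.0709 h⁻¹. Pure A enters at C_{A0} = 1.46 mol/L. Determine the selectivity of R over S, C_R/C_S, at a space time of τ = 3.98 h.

3.94

For first-order series with pure A initially, C_R(τ) = k₁C_{A0}/(k₂−k₁)·(e^(−k₁τ) − e^(−k₂τ)).
e^(−k₁τ) = e^(−1.25×3.98) = e^(−4.975) = 0.006909; e^(−k₂τ) = e^(−0.2822) = 0.7541.
C_R = 1.25×1.46/(0.0709−1.25) × (0.006909−0.7541) = (-1.548)×(-0.7472) = 1.157 mol/L.
C_A = C_{A0}e^(−k₁τ) = 0.01009 mol/L, so C_S = C_{A0}−C_A−C_R = 0.2934 mol/L; C_R/C_S = 3.94.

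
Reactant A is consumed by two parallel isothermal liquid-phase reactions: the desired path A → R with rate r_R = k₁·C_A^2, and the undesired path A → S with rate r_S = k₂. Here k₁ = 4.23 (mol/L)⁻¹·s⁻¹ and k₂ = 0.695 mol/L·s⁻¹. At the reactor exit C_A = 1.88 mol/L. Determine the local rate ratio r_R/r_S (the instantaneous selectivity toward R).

S_{R/S} = r_R/r_S = (k₁·C_A^2)/(k₂) = (k₁/k₂)·C_A^2.
= (4.23×1.880^2) / (0.695) = 14.95/0.6950 = 21.5.

21.5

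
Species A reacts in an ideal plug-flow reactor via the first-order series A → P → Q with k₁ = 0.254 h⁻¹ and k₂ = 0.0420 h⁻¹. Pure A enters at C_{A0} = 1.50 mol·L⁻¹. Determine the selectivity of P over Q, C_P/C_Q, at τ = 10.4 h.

2.87

Solving the coupled first-order balances gives C_P(τ) = [k₁/(k₂−k₁)]·C_{A0}·(e^(−k₁τ) − e^(−k₂τ)).
e^(−k₁τ) = e^(−0.254×10.4) = e^(−2.642) = 0.07125; e^(−k₂τ) = e^(−0.4368) = 0.6461.
C_P = 0.254×1.50/(0.0420−0.254) × (0.07125−0.6461) = (-1.797)×(-0.5749) = 1.033 mol·L⁻¹.
C_A = C_{A0}e^(−k₁τ) = 0.1069 mol·L⁻¹, so C_Q = C_{A0}−C_A−C_P = 0.3600 mol·L⁻¹; C_P/C_Q = 2.87.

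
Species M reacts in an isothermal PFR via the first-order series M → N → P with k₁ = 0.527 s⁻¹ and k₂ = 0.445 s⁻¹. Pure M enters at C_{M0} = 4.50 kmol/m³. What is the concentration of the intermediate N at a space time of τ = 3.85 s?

1.41 kmol/m³

The intermediate concentration in a first-order A→B→C sequence is C_N = k₁C_{M0}(e^(−k₁τ) − e^(−k₂τ))/(k₂−k₁).
e^(−k₁τ) = e^(−0.527×3.85) = e^(−2.029) = 0.1315; e^(−k₂τ) = e^(−1.713) = 0.1803.
C_N = 0.527×4.50/(0.445−0.527) × (0.1315−0.1803) = (-28.92)×(-0.04881) = 1.411 kmol/m³.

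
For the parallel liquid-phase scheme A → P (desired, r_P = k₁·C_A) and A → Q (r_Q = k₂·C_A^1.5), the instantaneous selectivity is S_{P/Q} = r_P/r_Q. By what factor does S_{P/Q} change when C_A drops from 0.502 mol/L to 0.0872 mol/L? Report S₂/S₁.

2.40

S_{P/Q} = (k₁/k₂)·C_A^-0.5, so S₂/S₁ = (C_{A,2}/C_{A,1})^-0.5.
= (0.0872/0.502)^(-0.5) = (0.1737)^(-0.5) = 2.40.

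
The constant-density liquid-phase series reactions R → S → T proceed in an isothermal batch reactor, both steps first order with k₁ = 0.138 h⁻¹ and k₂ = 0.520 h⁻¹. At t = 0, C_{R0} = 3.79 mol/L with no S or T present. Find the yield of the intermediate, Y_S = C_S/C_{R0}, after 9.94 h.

0.0896

The intermediate concentration in a first-order A→B→C sequence is C_S = k₁C_{R0}(e^(−k₁t) − e^(−k₂t))/(k₂−k₁).
e^(−k₁t) = e^(−0.138×9.94) = e^(−1.372) = 0.2537; e^(−k₂t) = e^(−5.169) = 0.005691.
C_S = 0.138×3.79/(0.520−0.138) × (0.2537−0.005691) = 1.369×0.2480 = 0.3395 mol/L.
Y_S = C_S/C_{R0} = 0.3395/3.79 = 0.0896.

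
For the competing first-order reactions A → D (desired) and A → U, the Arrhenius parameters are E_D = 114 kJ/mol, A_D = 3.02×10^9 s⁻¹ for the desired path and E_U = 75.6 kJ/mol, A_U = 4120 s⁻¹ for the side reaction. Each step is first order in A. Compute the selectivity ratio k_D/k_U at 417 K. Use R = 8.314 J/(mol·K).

With equal orders, S_{D/U} = k_D/k_U = (A_D/A_U)·exp[(E_U−E_D)/(RT)].
(E_U−E_D)/(RT) = (75.6−114)×10³/(8.314×417) = -38400/3467 = -11.08.
k_D/k_U = (3.02×10^9/4120)·exp(-11.08) = 7.330×10^5 × 1.548×10^-5 = 11.3.
Since E_D > E_U, raising the temperature improves selectivity toward D.

11.3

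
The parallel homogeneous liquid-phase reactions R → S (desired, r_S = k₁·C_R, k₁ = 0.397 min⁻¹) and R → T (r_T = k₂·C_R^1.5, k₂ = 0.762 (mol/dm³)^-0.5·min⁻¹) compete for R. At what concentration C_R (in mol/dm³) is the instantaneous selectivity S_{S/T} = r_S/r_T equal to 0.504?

S_{S/T} = (k₁/k₂)·C_R^-0.5 ⇒ C_R = (S·k₂/k₁)^(-2).
= (0.504×0.762/0.397)^(-2) = (0.9674)^(-2) = 1.07 mol/dm³.

1.07 mol/dm³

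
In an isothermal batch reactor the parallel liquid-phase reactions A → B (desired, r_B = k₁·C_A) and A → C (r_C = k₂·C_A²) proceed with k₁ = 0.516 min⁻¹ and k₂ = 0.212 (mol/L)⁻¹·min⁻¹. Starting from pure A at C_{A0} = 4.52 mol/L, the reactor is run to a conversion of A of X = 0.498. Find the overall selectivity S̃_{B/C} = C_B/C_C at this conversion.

0.733

C_A = C_{A0}(1−X) = 2.269 mol/L.
Along a PFR/batch, dC_B/dC_A = −r_B/(r_B+r_C) = −k₁/(k₁+k₂·C_A).
Integrating from C_{A0} to C_A: C_B = (0.516/0.212)·ln[(0.516+0.212·4.52)/(0.516+0.212·2.27)] = 2.434·ln(1.474/0.9970) = 0.9519 mol/L.
C_C = (C_{A0}−C_A)−C_B = 1.299 mol/L; S̃_{B/C} = 0.9519/1.299 = 0.733.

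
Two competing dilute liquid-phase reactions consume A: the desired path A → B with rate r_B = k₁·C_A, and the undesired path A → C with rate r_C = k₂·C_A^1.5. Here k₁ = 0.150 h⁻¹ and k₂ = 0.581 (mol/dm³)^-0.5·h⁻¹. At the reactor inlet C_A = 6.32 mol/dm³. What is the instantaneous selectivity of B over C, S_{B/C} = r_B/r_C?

0.103

S_{B/C} = r_B/r_C = (k₁·C_A)/(k₂·C_A^1.5) = (k₁/k₂)·C_A^-0.5.
= (0.150×6.320) / (0.581×6.320^1.5) = 0.9480/9.231 = 0.103.
The undesired path is higher order in A, so low C_A (CSTR or dilute feed) favours B.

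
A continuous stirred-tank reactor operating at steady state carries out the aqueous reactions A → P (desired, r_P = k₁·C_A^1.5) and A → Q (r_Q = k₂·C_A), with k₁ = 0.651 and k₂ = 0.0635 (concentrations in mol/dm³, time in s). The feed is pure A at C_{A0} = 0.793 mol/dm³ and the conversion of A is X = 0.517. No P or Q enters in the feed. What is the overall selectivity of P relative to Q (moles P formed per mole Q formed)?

Exit C_A = C_{A0}(1−X) = 0.793×0.483 = 0.3830 mol/dm³.
A CSTR operates uniformly at the exit composition, giving r_P = 0.1543 and r_Q = 0.02432 (each k·C_A^n at C_A = 0.3830).
Overall selectivity = C_P/C_Q = r_Pτ/(r_Qτ) = r_P/r_Q = 6.34.

6.34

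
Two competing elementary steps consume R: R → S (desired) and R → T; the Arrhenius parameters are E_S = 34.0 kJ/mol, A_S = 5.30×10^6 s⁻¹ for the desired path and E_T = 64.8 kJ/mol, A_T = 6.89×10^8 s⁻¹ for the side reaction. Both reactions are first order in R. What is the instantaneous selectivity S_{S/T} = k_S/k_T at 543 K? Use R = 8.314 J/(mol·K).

7.06

Since both paths have the same order in R, the concentration cancels and S_{S/T} = k_S/k_T = (A_S/A_T)·exp[(E_T−E_S)/(RT)].
(E_T−E_S)/(RT) = (64.8−34.0)×10³/(8.314×543) = 30800/4515 = 6.822.
k_S/k_T = (5.30×10^6/6.89×10^8)·exp(6.822) = 0.007692 × 918.2 = 7.06.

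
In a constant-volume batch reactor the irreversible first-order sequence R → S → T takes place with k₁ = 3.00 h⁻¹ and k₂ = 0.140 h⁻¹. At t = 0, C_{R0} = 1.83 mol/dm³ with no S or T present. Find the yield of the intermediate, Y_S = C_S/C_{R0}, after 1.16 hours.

0.859

The intermediate concentration in a first-order A→B→C sequence is C_S = k₁C_{R0}(e^(−k₁t) − e^(−k₂t))/(k₂−k₁).
e^(−k₁t) = e^(−3.00×1.16) = e^(−3.480) = 0.03081; e^(−k₂t) = e^(−0.1624) = 0.8501.
C_S = 3.00×1.83/(0.140−3.00) × (0.03081−0.8501) = (-1.920)×(-0.8193) = 1.573 mol/dm³.
Y_S = C_S/C_{R0} = 1.573/1.83 = 0.859.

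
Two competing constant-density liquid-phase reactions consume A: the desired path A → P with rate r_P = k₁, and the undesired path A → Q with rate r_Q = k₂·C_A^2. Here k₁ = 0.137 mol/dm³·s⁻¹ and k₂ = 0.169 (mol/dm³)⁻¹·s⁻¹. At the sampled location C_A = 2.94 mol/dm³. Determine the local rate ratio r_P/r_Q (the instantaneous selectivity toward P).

S_{P/Q} = r_P/r_Q = (k₁)/(k₂·C_A^2) = (k₁/k₂)·C_A^-2.
= (0.137) / (0.169×2.940^2) = 0.1370/1.461 = 0.0938.
The undesired path is higher order in A, so low C_A (CSTR or dilute feed) favours P.

0.0938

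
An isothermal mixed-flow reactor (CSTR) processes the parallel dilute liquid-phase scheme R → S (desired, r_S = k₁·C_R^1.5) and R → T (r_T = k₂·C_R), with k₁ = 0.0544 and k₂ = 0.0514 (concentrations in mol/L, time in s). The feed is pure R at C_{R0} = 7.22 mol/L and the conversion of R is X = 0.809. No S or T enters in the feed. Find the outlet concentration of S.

3.24 mol/L

Exit C_R = C_{R0}(1−X) = 7.22×0.191 = 1.379 mol/L.
Rates in a CSTR are evaluated at the outlet concentration: r_S = 0.0544×1.379^1.5 = 0.08810, r_T = 0.0514×1.379 = 0.07088.
Fraction of consumed R going to S: r_S/(r_S+r_T) = 0.5541.
C_S = 0.5541·C_{R0}·X = 0.5541×7.22×0.809 = 3.24 mol/L.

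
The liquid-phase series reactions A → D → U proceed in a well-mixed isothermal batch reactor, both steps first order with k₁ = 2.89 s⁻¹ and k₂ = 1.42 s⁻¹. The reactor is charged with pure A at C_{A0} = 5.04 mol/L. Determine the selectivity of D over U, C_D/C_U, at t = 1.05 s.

0.576

The intermediate concentration in a first-order A→B→C sequence is C_D = k₁C_{A0}(e^(−k₁t) − e^(−k₂t))/(k₂−k₁).
e^(−k₁t) = e^(−2.89×1.05) = e^(−3.035) = 0.04810; e^(−k₂t) = e^(−1.491) = 0.2251.
C_D = 2.89×5.04/(1.42−2.89) × (0.04810−0.2251) = (-9.909)×(-0.1770) = 1.754 mol/L.
C_A = C_{A0}e^(−k₁t) = 0.2424 mol/L, so C_U = C_{A0}−C_A−C_D = 3.043 mol/L; C_D/C_U = 0.576.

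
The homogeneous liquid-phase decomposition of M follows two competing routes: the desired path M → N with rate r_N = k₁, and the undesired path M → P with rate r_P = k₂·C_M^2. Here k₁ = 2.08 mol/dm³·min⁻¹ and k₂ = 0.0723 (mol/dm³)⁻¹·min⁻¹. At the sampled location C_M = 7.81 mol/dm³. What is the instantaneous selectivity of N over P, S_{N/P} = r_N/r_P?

S_{N/P} = r_N/r_P = (k₁)/(k₂·C_M^2) = (k₁/k₂)·C_M^-2.
= (2.08) / (0.0723×7.810^2) = 2.080/4.410 = 0.472.

0.472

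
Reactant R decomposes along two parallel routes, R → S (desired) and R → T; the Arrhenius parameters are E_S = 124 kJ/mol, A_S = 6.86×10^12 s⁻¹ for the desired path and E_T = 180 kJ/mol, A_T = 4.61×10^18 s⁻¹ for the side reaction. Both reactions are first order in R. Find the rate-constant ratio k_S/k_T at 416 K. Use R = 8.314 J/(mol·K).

16.0

Since both paths have the same order in R, the concentration cancels and S_{S/T} = k_S/k_T = (A_S/A_T)·exp[(E_T−E_S)/(RT)].
(E_T−E_S)/(RT) = (180−124)×10³/(8.314×416) = 56000/3459 = 16.19.
k_S/k_T = (6.86×10^12/4.61×10^18)·exp(16.19) = 1.488×10^-6 × 1.076×10^7 = 16.0.
Since E_S < E_T, lowering the temperature improves selectivity toward S.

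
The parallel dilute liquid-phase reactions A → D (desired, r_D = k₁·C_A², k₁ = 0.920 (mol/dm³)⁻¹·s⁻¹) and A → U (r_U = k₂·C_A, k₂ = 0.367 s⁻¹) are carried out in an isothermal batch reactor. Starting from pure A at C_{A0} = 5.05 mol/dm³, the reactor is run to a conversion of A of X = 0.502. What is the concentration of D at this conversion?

2.29 mol/dm³

C_A = C_{A0}(1−X) = 2.515 mol/dm³.
Along a PFR/batch, dC_U/dC_A = −r_U/(r_D+r_U) = −k₂/(k₂+k₁·C_A).
Integrating from C_{A0} to C_A: C_U = (0.367/0.920)·ln[(0.367+0.920·5.05)/(0.367+0.920·2.51)] = 0.3989·ln(5.013/2.681) = 0.2497 mol/dm³.
Then C_D = (C_{A0}−C_A) − C_U = 2.535 − 0.2497 = 2.285 mol/dm³.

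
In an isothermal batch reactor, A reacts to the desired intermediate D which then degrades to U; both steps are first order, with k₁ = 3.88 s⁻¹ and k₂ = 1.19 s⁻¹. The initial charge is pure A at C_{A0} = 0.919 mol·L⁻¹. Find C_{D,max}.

At the optimum, C_{D,max}/C_{A0} = (k₁/k₂)^[k₂/(k₂−k₁)].
= (3.88/1.19)^(1.19/(1.19−3.88)) = (3.261)^(-0.4424) = 0.5928.
C_{D,max} = 0.5928×0.919 = 0.545 mol·L⁻¹.

0.545 mol·L⁻¹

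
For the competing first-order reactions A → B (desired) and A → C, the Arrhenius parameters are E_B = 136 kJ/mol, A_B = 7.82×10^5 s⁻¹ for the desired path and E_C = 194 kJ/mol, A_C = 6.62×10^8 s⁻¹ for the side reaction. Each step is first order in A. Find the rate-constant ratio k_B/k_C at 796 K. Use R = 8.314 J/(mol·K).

7.56

With equal orders, S_{B/C} = k_B/k_C = (A_B/A_C)·exp[(E_C−E_B)/(RT)].
(E_C−E_B)/(RT) = (194−136)×10³/(8.314×796) = 58000/6618 = 8.764.
k_B/k_C = (7.82×10^5/6.62×10^8)·exp(8.764) = 0.001181 × 6400 = 7.56.
Since E_B < E_C, lowering the temperature improves selectivity toward B.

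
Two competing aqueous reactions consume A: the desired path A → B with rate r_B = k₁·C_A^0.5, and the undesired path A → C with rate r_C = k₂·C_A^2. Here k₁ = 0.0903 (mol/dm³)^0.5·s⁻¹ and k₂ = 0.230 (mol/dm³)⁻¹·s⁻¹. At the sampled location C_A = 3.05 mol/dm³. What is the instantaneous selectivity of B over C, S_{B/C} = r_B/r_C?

0.0737

S_{B/C} = r_B/r_C = (k₁·C_A^0.5)/(k₂·C_A^2) = (k₁/k₂)·C_A^-1.5.
= (0.0903×3.050^0.5) / (0.230×3.050^2) = 0.1577/2.140 = 0.0737.
The undesired path is higher order in A, so low C_A (CSTR or dilute feed) favours B.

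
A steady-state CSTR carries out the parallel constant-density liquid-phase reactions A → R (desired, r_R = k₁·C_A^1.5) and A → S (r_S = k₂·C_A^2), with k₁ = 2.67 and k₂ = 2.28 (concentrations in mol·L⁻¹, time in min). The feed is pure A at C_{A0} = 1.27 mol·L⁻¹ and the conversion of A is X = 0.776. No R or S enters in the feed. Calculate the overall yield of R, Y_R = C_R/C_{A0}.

Exit C_A = C_{A0}(1−X) = 1.27×0.224 = 0.2845 mol·L⁻¹.
In a CSTR the entire volume is at exit conditions, so r_R = 2.67×0.2845^1.5 = 0.4051 and r_S = 2.28×0.2845^2 = 0.1845.
Fraction of consumed A going to R: r_R/(r_R+r_S) = 0.6871.
C_R = 0.6871·C_{A0}·X = 0.6871×1.27×0.776 = 0.677 mol·L⁻¹; Y_R = C_R/C_{A0} = 0.533.

0.533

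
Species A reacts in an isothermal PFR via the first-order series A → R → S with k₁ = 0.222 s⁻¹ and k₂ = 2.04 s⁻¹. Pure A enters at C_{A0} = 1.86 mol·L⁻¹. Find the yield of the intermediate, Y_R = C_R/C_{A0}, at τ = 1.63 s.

0.0806

For first-order series with pure A initially, C_R(τ) = k₁C_{A0}/(k₂−k₁)·(e^(−k₁τ) − e^(−k₂τ)).
e^(−k₁τ) = e^(−0.222×1.63) = e^(−0.3619) = 0.6964; e^(−k₂τ) = e^(−3.325) = 0.03597.
C_R = 0.222×1.86/(2.04−0.222) × (0.6964−0.03597) = 0.2271×0.6604 = 0.1500 mol·L⁻¹.
Y_R = C_R/C_{A0} = 0.1500/1.86 = 0.0806.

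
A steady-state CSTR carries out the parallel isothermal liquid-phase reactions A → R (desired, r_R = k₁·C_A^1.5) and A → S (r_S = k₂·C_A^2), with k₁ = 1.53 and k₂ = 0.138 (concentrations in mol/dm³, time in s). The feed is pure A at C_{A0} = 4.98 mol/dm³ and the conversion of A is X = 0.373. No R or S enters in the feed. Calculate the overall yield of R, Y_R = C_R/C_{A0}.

0.322

Exit C_A = C_{A0}(1−X) = 4.98×0.627 = 3.122 mol/dm³.
A CSTR operates uniformly at the exit composition, giving r_R = 8.442 and r_S = 1.345 (each k·C_A^n at C_A = 3.122).
Fraction of consumed A going to R: r_R/(r_R+r_S) = 0.8625.
C_R = 0.8625·C_{A0}·X = 0.8625×4.98×0.373 = 1.60 mol/dm³; Y_R = C_R/C_{A0} = 0.322.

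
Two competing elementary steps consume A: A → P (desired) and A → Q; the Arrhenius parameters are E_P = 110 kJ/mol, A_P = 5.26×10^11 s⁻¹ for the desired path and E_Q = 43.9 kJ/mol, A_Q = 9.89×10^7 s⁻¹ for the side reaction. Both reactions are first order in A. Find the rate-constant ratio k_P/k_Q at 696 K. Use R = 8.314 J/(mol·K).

0.0582

Since both paths have the same order in A, the concentration cancels and S_{P/Q} = k_P/k_Q = (A_P/A_Q)·exp[(E_Q−E_P)/(RT)].
(E_Q−E_P)/(RT) = (43.9−110)×10³/(8.314×696) = -66100/5787 = -11.42.
k_P/k_Q = (5.26×10^11/9.89×10^7)·exp(-11.42) = 5319 × 1.094×10^-5 = 0.0582.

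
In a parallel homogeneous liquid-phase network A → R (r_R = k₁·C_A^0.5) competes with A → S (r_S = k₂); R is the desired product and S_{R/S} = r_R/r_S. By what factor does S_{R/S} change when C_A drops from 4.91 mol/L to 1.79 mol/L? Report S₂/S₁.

0.604

S_{R/S} = (k₁/k₂)·C_A^0.5, so S₂/S₁ = (C_{A,2}/C_{A,1})^0.5.
= (1.79/4.91)^0.5 = (0.3646)^0.5 = 0.604.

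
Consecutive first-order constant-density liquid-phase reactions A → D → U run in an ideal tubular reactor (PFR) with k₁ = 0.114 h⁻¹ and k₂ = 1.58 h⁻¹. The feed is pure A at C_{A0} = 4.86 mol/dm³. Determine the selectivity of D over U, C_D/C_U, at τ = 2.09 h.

0.380

The intermediate concentration in a first-order A→B→C sequence is C_D = k₁C_{A0}(e^(−k₁τ) − e^(−k₂τ))/(k₂−k₁).
e^(−k₁τ) = e^(−0.114×2.09) = e^(−0.2383) = 0.7880; e^(−k₂τ) = e^(−3.302) = 0.03680.
C_D = 0.114×4.86/(1.58−0.114) × (0.7880−0.03680) = 0.3779×0.7512 = 0.2839 mol/dm³.
C_A = C_{A0}e^(−k₁τ) = 3.830 mol/dm³, so C_U = C_{A0}−C_A−C_D = 0.7464 mol/dm³; C_D/C_U = 0.380.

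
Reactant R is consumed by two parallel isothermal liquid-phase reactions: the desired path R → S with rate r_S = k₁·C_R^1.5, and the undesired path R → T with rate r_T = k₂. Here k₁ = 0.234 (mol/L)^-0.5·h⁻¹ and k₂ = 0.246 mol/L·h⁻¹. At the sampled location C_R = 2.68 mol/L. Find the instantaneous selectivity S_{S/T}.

4.17

S_{S/T} = r_S/r_T = (k₁·C_R^1.5)/(k₂) = (k₁/k₂)·C_R^1.5.
= (0.234×2.680^1.5) / (0.246) = 1.027/0.2460 = 4.17.
Since the desired path is higher order in R, keeping C_R high (PFR or concentrated feed) favours S.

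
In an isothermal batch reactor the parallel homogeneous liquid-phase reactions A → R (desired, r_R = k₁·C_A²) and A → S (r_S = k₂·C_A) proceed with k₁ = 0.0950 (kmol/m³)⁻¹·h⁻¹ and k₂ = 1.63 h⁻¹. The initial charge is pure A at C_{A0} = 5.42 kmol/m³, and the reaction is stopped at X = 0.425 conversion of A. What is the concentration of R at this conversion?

0.457 kmol/m³

C_A = C_{A0}(1−X) = 3.116 kmol/m³.
Along a PFR/batch, dC_S/dC_A = −r_S/(r_R+r_S) = −k₂/(k₂+k₁·C_A).
Integrating from C_{A0} to C_A: C_S = (1.63/0.0950)·ln[(1.63+0.0950·5.42)/(1.63+0.0950·3.12)] = 17.16·ln(2.145/1.926) = 1.846 kmol/m³.
Then C_R = (C_{A0}−C_A) − C_S = 2.304 − 1.846 = 0.4571 kmol/m³.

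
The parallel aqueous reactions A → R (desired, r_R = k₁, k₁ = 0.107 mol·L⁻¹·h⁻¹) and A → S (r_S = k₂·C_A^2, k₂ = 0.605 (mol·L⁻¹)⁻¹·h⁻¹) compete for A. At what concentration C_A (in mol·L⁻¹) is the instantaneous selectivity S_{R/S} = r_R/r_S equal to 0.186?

0.975 mol·L⁻¹

S_{R/S} = (k₁/k₂)·C_A^-2 ⇒ C_A = (S·k₂/k₁)^(-0.5).
= (0.186×0.605/0.107)^(-0.5) = (1.052)^(-0.5) = 0.975 mol·L⁻¹.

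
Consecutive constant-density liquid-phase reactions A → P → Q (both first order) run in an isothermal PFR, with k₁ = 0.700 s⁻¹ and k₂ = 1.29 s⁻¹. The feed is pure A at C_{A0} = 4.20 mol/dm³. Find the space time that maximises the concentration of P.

The intermediate peaks when r₁ = r₂, i.e. k₁e^(−k₁τ) = k₂e^(−k₂τ), giving τ_opt = ln(k₂/k₁)/(k₂−k₁).
= ln(1.29/0.700)/(1.29−0.700) = ln(1.843)/0.5900 = 0.6113/0.5900 = 1.04 s.

1.04 s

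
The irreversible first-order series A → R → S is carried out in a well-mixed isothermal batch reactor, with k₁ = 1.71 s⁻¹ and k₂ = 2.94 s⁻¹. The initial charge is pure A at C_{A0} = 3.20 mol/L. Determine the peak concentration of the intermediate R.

Evaluating C_R at t_opt = ln(k₂/k₁)/(k₂−k₁) gives C_{R,max}/C_{A0} = (k₁/k₂)^[k₂/(k₂−k₁)].
= (1.71/2.94)^(2.94/(2.94−1.71)) = (0.5816)^(2.390) = 0.2738.
C_{R,max} = 0.2738×3.20 = 0.876 mol/L.

0.876 mol/L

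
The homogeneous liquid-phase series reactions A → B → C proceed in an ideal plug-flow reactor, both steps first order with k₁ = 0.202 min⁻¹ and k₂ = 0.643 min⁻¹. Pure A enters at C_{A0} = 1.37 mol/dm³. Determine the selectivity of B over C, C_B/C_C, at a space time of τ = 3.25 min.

The intermediate concentration in a first-order A→B→C sequence is C_B = k₁C_{A0}(e^(−k₁τ) − e^(−k₂τ))/(k₂−k₁).
e^(−k₁τ) = e^(−0.202×3.25) = e^(−0.6565) = 0.5187; e^(−k₂τ) = e^(−2.090) = 0.1237.
C_B = 0.202×1.37/(0.643−0.202) × (0.5187−0.1237) = 0.6275×0.3949 = 0.2478 mol/dm³.
C_A = C_{A0}e^(−k₁τ) = 0.7106 mol/dm³, so C_C = C_{A0}−C_A−C_B = 0.4116 mol/dm³; C_B/C_C = 0.602.

0.602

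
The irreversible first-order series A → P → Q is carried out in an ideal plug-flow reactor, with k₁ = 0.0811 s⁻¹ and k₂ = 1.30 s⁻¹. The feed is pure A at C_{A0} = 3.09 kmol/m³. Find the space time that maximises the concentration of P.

The intermediate peaks when r₁ = r₂, i.e. k₁e^(−k₁τ) = k₂e^(−k₂τ), giving τ_opt = ln(k₂/k₁)/(k₂−k₁).
= ln(1.30/0.0811)/(1.30−0.0811) = ln(16.03)/1.219 = 2.774/1.219 = 2.28 s.

2.28 s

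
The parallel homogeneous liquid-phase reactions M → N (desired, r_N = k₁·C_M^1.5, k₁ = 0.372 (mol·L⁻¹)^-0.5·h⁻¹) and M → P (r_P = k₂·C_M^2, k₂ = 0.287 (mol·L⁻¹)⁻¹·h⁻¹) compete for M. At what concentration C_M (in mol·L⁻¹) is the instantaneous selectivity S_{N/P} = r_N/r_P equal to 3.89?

S_{N/P} = (k₁/k₂)·C_M^-0.5 ⇒ C_M = (S·k₂/k₁)^(-2).
= (3.89×0.287/0.372)^(-2) = (3.001)^(-2) = 0.111 mol·L⁻¹.

0.111 mol·L⁻¹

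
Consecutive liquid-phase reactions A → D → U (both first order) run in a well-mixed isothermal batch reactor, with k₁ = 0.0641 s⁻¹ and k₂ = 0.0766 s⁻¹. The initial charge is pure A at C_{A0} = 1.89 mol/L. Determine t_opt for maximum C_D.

For first-order series the maximum of C_D occurs at t_opt = ln(k₂/k₁)/(k₂−k₁).
= ln(0.0766/0.0641)/(0.0766−0.0641) = ln(1.195)/0.01250 = 0.1782/0.01250 = 14.3 s.

14.3 s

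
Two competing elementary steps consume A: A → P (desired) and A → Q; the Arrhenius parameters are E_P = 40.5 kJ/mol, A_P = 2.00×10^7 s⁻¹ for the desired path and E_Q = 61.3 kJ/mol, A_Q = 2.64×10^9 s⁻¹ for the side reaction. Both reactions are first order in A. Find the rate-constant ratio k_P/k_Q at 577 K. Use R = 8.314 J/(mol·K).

k_P/k_Q = (A_P/A_Q)·exp[−(E_P−E_Q)/(RT)] = (A_P/A_Q)·exp[(E_Q−E_P)/(RT)].
(E_Q−E_P)/(RT) = (61.3−40.5)×10³/(8.314×577) = 20800/4797 = 4.336.
k_P/k_Q = (2.00×10^7/2.64×10^9)·exp(4.336) = 0.007576 × 76.39 = 0.579.

0.579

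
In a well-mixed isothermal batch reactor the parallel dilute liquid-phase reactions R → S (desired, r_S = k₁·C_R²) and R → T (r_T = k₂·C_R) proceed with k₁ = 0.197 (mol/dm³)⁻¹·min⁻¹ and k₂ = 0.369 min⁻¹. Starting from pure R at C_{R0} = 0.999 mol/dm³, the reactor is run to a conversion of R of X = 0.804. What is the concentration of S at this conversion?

0.189 mol/dm³

C_R = C_{R0}(1−X) = 0.1958 mol/dm³.
Along a PFR/batch, dC_T/dC_R = −r_T/(r_S+r_T) = −k₂/(k₂+k₁·C_R).
Integrating from C_{R0} to C_R: C_T = (0.369/0.197)·ln[(0.369+0.197·0.999)/(0.369+0.197·0.196)] = 1.873·ln(0.5658/0.4076) = 0.6144 mol/dm³.
Then C_S = (C_{R0}−C_R) − C_T = 0.8032 − 0.6144 = 0.1888 mol/dm³.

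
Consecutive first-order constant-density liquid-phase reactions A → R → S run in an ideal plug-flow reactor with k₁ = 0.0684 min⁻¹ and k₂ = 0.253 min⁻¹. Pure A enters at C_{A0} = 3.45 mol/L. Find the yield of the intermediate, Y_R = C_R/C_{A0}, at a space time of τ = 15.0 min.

0.124

For first-order series with pure A initially, C_R(τ) = k₁C_{A0}/(k₂−k₁)·(e^(−k₁τ) − e^(−k₂τ)).
e^(−k₁τ) = e^(−0.0684×15.0) = e^(−1.026) = 0.3584; e^(−k₂τ) = e^(−3.795) = 0.02248.
C_R = 0.0684×3.45/(0.253−0.0684) × (0.3584−0.02248) = 1.278×0.3360 = 0.4295 mol/L.
Y_R = C_R/C_{A0} = 0.4295/3.45 = 0.124.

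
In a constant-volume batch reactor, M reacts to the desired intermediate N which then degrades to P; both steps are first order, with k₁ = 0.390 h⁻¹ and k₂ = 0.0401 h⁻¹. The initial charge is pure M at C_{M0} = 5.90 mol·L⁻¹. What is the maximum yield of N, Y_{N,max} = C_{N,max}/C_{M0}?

For a first-order series the maximum intermediate yield is C_{N,max}/C_{M0} = (k₁/k₂)^[k₂/(k₂−k₁)].
= (0.390/0.0401)^(0.0401/(0.0401−0.390)) = (9.726)^(-0.1146) = 0.7705.

0.771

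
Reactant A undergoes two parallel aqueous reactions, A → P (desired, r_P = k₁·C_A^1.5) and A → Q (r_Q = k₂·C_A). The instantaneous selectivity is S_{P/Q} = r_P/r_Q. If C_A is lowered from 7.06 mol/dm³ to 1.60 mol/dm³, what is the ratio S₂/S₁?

S_{P/Q} = (k₁/k₂)·C_A^0.5, so S₂/S₁ = (C_{A,2}/C_{A,1})^0.5.
= (1.60/7.06)^0.5 = (0.2266)^0.5 = 0.476.
Selectivity toward P falls as C_A falls — high-concentration operation is favoured.

0.476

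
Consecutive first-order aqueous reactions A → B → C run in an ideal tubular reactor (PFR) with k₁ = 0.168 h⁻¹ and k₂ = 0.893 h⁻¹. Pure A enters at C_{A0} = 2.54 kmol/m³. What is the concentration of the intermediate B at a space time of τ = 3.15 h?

For first-order series with pure A initially, C_B(τ) = k₁C_{A0}/(k₂−k₁)·(e^(−k₁τ) − e^(−k₂τ)).
e^(−k₁τ) = e^(−0.168×3.15) = e^(−0.5292) = 0.5891; e^(−k₂τ) = e^(−2.813) = 0.06003.
C_B = 0.168×2.54/(0.893−0.168) × (0.5891−0.06003) = 0.5886×0.5290 = 0.3114 kmol/m³.

0.311 kmol/m³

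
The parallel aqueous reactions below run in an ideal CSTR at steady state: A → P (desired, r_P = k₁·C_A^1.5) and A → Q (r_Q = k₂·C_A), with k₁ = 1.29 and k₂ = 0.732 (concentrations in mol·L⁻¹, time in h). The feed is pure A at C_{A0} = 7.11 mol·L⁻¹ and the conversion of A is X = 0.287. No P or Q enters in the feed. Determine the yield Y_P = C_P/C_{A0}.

0.229

Exit C_A = C_{A0}(1−X) = 7.11×0.713 = 5.069 mol·L⁻¹.
In a CSTR the entire volume is at exit conditions, so r_P = 1.29×5.069^1.5 = 14.72 and r_Q = 0.732×5.069 = 3.711.
Fraction of consumed A going to P: r_P/(r_P+r_Q) = 0.7987.
C_P = 0.7987·C_{A0}·X = 0.7987×7.11×0.287 = 1.63 mol·L⁻¹; Y_P = C_P/C_{A0} = 0.229.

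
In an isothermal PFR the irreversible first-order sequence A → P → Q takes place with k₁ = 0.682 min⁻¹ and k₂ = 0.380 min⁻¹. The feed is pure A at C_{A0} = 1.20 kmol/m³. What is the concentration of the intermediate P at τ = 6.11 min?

For first-order series with pure A initially, C_P(τ) = k₁C_{A0}/(k₂−k₁)·(e^(−k₁τ) − e^(−k₂τ)).
e^(−k₁τ) = e^(−0.682×6.11) = e^(−4.167) = 0.01550; e^(−k₂τ) = e^(−2.322) = 0.09810.
C_P = 0.682×1.20/(0.380−0.682) × (0.01550−0.09810) = (-2.710)×(-0.08260) = 0.2238 kmol/m³.

0.224 kmol/m³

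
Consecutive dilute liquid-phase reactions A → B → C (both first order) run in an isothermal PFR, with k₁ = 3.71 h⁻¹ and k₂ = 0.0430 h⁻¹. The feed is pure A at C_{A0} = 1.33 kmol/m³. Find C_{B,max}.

At the optimum, C_{B,max}/C_{A0} = (k₁/k₂)^[k₂/(k₂−k₁)].
= (3.71/0.0430)^(0.0430/(0.0430−3.71)) = (86.28)^(-0.01173) = 0.9491.
C_{B,max} = 0.9491×1.33 = 1.26 kmol/m³.

1.26 kmol/m³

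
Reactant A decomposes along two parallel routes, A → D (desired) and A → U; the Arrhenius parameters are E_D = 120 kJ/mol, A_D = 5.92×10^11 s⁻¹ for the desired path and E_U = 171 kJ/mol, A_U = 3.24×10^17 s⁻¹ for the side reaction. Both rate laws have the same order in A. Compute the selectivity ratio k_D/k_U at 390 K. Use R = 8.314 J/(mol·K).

k_D/k_U = (A_D/A_U)·exp[−(E_D−E_U)/(RT)] = (A_D/A_U)·exp[(E_U−E_D)/(RT)].
(E_U−E_D)/(RT) = (171−120)×10³/(8.314×390) = 51000/3242 = 15.73.
k_D/k_U = (5.92×10^11/3.24×10^17)·exp(15.73) = 1.827×10^-6 × 6.775×10^6 = 12.4.

12.4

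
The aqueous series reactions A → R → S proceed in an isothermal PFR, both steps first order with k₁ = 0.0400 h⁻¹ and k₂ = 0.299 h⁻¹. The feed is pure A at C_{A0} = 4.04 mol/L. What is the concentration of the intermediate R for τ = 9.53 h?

Solving the coupled first-order balances gives C_R(τ) = [k₁/(k₂−k₁)]·C_{A0}·(e^(−k₁τ) − e^(−k₂τ)).
e^(−k₁τ) = e^(−0.0400×9.53) = e^(−0.3812) = 0.6830; e^(−k₂τ) = e^(−2.849) = 0.05787.
C_R = 0.0400×4.04/(0.299−0.0400) × (0.6830−0.05787) = 0.6239×0.6252 = 0.3901 mol/L.

0.390 mol/L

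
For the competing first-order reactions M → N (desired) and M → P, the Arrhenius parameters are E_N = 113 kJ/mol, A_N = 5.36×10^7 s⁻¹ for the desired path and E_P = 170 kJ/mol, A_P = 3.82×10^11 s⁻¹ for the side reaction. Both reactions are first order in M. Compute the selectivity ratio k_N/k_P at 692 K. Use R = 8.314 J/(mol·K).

2.82

With equal orders, S_{N/P} = k_N/k_P = (A_N/A_P)·exp[(E_P−E_N)/(RT)].
(E_P−E_N)/(RT) = (170−113)×10³/(8.314×692) = 57000/5753 = 9.907.
k_N/k_P = (5.36×10^7/3.82×10^11)·exp(9.907) = 1.403×10^-4 × 20078 = 2.82.
Since E_N < E_P, lowering the temperature improves selectivity toward N.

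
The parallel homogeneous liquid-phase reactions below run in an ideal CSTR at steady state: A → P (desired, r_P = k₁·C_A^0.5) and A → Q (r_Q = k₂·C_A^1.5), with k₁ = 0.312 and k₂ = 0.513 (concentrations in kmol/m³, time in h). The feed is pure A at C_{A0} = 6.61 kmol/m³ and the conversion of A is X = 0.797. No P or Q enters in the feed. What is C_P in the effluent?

1.64 kmol/m³

Exit C_A = C_{A0}(1−X) = 6.61×0.203 = 1.342 kmol/m³.
Rates in a CSTR are evaluated at the outlet concentration: r_P = 0.312×1.342^0.5 = 0.3614, r_Q = 0.513×1.342^1.5 = 0.7974.
Fraction of consumed A going to P: r_P/(r_P+r_Q) = 0.3119.
C_P = 0.3119·C_{A0}·X = 0.3119×6.61×0.797 = 1.64 kmol/m³.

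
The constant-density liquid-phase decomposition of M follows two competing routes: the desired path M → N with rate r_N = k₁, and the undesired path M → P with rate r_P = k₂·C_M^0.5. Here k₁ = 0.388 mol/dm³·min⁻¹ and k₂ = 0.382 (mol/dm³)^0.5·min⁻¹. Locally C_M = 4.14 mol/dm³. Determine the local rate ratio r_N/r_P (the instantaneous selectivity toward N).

0.499

S_{N/P} = r_N/r_P = (k₁)/(k₂·C_M^0.5) = (k₁/k₂)·C_M^-0.5.
= (0.388) / (0.382×4.140^0.5) = 0.3880/0.7773 = 0.499.
The undesired path is higher order in M, so low C_M (CSTR or dilute feed) favours N.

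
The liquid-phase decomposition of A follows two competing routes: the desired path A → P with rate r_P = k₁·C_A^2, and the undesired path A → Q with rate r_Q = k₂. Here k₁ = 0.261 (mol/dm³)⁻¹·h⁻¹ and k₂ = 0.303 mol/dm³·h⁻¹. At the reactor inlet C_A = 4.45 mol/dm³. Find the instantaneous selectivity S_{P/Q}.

S_{P/Q} = r_P/r_Q = (k₁·C_A^2)/(k₂) = (k₁/k₂)·C_A^2.
= (0.261×4.450^2) / (0.303) = 5.168/0.3030 = 17.1.

17.1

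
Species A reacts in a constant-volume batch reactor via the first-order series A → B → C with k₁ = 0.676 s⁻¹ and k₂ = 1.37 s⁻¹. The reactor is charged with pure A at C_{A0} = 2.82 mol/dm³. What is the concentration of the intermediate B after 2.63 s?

0.389 mol/dm³

For first-order series with pure A initially, C_B(t) = k₁C_{A0}/(k₂−k₁)·(e^(−k₁t) − e^(−k₂t)).
e^(−k₁t) = e^(−0.676×2.63) = e^(−1.778) = 0.1690; e^(−k₂t) = e^(−3.603) = 0.02724.
C_B = 0.676×2.82/(1.37−0.676) × (0.1690−0.02724) = 2.747×0.1418 = 0.3894 mol/dm³.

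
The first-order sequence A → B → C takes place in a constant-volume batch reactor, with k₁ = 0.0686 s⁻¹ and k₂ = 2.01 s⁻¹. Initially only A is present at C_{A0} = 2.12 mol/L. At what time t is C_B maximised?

1.74 s

The intermediate peaks when r₁ = r₂, i.e. k₁e^(−k₁t) = k₂e^(−k₂t), giving t_opt = ln(k₂/k₁)/(k₂−k₁).
= ln(2.01/0.0686)/(2.01−0.0686) = ln(29.30)/1.941 = 3.378/1.941 = 1.74 s.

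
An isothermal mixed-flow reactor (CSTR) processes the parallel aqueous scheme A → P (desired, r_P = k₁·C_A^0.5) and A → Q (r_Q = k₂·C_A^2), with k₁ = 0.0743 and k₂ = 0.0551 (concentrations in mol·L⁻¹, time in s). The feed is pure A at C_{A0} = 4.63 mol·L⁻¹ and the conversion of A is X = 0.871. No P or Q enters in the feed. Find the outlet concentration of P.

3.00 mol·L⁻¹

Exit C_A = C_{A0}(1−X) = 4.63×0.129 = 0.5973 mol·L⁻¹.
In a CSTR the entire volume is at exit conditions, so r_P = 0.0743×0.5973^0.5 = 0.05742 and r_Q = 0.0551×0.5973^2 = 0.01966.
Fraction of consumed A going to P: r_P/(r_P+r_Q) = 0.7450.
C_P = 0.7450·C_{A0}·X = 0.7450×4.63×0.871 = 3.00 mol·L⁻¹.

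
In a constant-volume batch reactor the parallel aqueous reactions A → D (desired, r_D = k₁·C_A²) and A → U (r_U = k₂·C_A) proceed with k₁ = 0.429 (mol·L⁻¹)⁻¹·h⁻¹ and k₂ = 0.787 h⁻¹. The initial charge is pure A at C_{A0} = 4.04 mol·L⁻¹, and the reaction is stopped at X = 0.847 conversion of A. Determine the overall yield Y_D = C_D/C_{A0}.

C_A = C_{A0}(1−X) = 0.6181 mol·L⁻¹.
Along a PFR/batch, dC_U/dC_A = −r_U/(r_D+r_U) = −k₂/(k₂+k₁·C_A).
Integrating from C_{A0} to C_A: C_U = (0.787/0.429)·ln[(0.787+0.429·4.04)/(0.787+0.429·0.618)] = 1.834·ln(2.520/1.052) = 1.602 mol·L⁻¹.
Then C_D = (C_{A0}−C_A) − C_U = 3.422 − 1.602 = 1.820 mol·L⁻¹.
Y_D = C_D/C_{A0} = 1.820/4.04 = 0.450.

0.450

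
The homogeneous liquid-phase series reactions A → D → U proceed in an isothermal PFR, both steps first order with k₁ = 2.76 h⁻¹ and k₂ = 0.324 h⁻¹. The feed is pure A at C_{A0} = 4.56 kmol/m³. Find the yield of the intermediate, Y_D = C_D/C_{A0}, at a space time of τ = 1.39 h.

Solving the coupled first-order balances gives C_D(τ) = [k₁/(k₂−k₁)]·C_{A0}·(e^(−k₁τ) − e^(−k₂τ)).
e^(−k₁τ) = e^(−2.76×1.39) = e^(−3.836) = 0.02157; e^(−k₂τ) = e^(−0.4504) = 0.6374.
C_D = 2.76×4.56/(0.324−2.76) × (0.02157−0.6374) = (-5.167)×(-0.6158) = 3.182 kmol/m³.
Y_D = C_D/C_{A0} = 3.182/4.56 = 0.698.

0.698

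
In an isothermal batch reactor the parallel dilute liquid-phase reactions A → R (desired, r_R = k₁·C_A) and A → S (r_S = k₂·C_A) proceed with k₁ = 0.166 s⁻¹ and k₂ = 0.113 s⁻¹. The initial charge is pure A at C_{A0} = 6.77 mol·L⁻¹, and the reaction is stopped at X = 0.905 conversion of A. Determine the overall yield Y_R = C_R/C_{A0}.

0.538

C_A = C_{A0}(1−X) = 0.6431 mol·L⁻¹.
Both paths are first order in A, so the instantaneous fraction to R is constant: dC_R/d(−C_A) = k₁/(k₁+k₂) = 0.5950.
C_R = 0.5950·(C_{A0}−C_A) = 0.5950×6.127 = 3.65 mol·L⁻¹.
Y_R = C_R/C_{A0} = 3.645/6.77 = 0.538.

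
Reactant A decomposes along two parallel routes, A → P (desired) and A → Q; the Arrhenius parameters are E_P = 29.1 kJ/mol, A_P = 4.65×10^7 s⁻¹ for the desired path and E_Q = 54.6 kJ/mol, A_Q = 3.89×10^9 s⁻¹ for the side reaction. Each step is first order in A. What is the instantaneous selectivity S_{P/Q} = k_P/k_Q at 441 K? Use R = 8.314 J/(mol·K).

k_P/k_Q = (A_P/A_Q)·exp[−(E_P−E_Q)/(RT)] = (A_P/A_Q)·exp[(E_Q−E_P)/(RT)].
(E_Q−E_P)/(RT) = (54.6−29.1)×10³/(8.314×441) = 25500/3666 = 6.955.
k_P/k_Q = (4.65×10^7/3.89×10^9)·exp(6.955) = 0.01195 × 1048 = 12.5.
Since E_P < E_Q, lowering the temperature improves selectivity toward P.

12.5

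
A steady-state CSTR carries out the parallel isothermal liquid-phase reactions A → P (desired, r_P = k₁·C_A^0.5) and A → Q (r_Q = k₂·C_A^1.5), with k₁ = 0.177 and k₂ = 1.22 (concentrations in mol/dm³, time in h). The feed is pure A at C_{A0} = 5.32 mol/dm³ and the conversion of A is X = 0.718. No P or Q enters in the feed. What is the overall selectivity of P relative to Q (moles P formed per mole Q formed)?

Exit C_A = C_{A0}(1−X) = 5.32×0.282 = 1.500 mol/dm³.
Rates in a CSTR are evaluated at the outlet concentration: r_P = 0.177×1.500^0.5 = 0.2168, r_Q = 1.22×1.500^1.5 = 2.242.
Overall selectivity = C_P/C_Q = r_Pτ/(r_Qτ) = r_P/r_Q = 0.0967.

0.0967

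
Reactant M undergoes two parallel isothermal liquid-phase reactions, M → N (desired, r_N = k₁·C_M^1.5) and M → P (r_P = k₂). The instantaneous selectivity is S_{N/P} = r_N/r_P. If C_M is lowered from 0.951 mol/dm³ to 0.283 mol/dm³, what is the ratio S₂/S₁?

0.162

S_{N/P} = (k₁/k₂)·C_M^1.5, so S₂/S₁ = (C_{M,2}/C_{M,1})^1.5.
= (0.283/0.951)^1.5 = (0.2976)^1.5 = 0.162.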